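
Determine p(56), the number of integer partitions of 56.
526823

p(n) counts ways to write n as a sum of positive integers (order ignored).
Euler's pentagonal recurrence: p(k) = p(k-1) + p(k-2) - p(k-5) - p(k-7) + p(k-12) + p(k-15) - ... (offsets j(3j∓1)/2, signs ++--, p(0)=1, p(<0)=0).
DP table for k = 0..55: p(0)=1, p(1)=1, p(2)=2, p(3)=3, p(4)=5, p(5)=7, p(6)=11, p(7)=15, p(8)=22, p(9)=30, p(10)=42, p(11)=56, p(12)=77, p(13)=101, p(14)=135, p(15)=176, p(16)=231, p(17)=297, p(18)=385, p(19)=490, p(20)=627, p(21)=792, p(22)=1002, p(23)=1255, p(24)=1575, p(25)=1958, p(26)=2436, p(27)=3010, p(28)=3718, p(29)=4565, p(30)=5604, p(31)=6842, p(32)=8349, p(33)=10143, p(34)=12310, p(35)=14883, p(36)=17977, p(37)=21637, p(38)=26015, p(39)=31185, p(40)=37338, p(41)=44583, p(42)=53174, p(43)=63261, p(44)=75175, p(45)=89134, p(46)=105558, p(47)=124754, p(48)=147273, p(49)=173525, p(50)=204226, p(51)=239943, p(52)=281589, p(53)=329931, p(54)=386155, p(55)=451276.
Final step: p(56) = p(55) + p(54) - p(51) - p(49) + p(44) + p(41) - p(34) - p(30) + p(21) + p(16) - p(5)
= 451276 + 386155 - 239943 - 173525 + 75175 + 44583 - 12310 - 5604 + 792 + 231 - 7
= 526823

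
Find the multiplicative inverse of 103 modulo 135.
97

gcd(103, 135) = 1, so the inverse exists.
Extended Euclidean algorithm on (135, 103):
135 = 1 × 103 + 32  ⟹  32 = (1)·135 + (-1)·103
103 = 3 × 32 + 7  ⟹  7 = (-3)·135 + (4)·103
32 = 4 × 7 + 4  ⟹  4 = (13)·135 + (-17)·103
7 = 1 × 4 + 3  ⟹  3 = (-16)·135 + (21)·103
4 = 1 × 3 + 1  ⟹  1 = (29)·135 + (-38)·103
So (-38)·103 ≡ 1 (mod 135), i.e. 103^(-1) ≡ -38 ≡ 97 (mod 135).
Check: 103 × 97 = 9991 ≡ 1 (mod 135)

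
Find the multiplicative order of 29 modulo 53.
26

53 is prime, so ord(29) divides φ(53) = 52.
Divisors of 52: 1, 2, 4, 13, 26, 52.
Repeated squaring: 29^1 ≡ 29, 29^2 ≡ 46, 29^4 ≡ 49, 29^8 ≡ 16, 29^16 ≡ 44, 29^32 ≡ 28 (mod 53).
Test 29^d mod 53 for each divisor d in increasing order:
29^1 ≡ 29
29^2 ≡ 46
29^4 ≡ 49
29^13 = 29^8·29^4·29^1 ≡ 52
29^26 = 29^16·29^8·29^2 ≡ 1  ← first divisor giving 1
The order is 26.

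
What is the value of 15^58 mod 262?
105

Repeated squaring. Binary of 58 = 111010.
15^1 ≡ 15 (mod 262); 15^2 ≡ 225 (mod 262); 15^4 ≡ 59 (mod 262); 15^8 ≡ 75 (mod 262); 15^16 ≡ 123 (mod 262); 15^32 ≡ 195 (mod 262)
15^58 = 15^2 × 15^8 × 15^16 × 15^32 ≡ 105 (mod 262)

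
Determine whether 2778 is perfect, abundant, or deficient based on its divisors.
abundant

Proper divisors of 2778: sum = 1 + 2 + 3 + 6 + 463 + 926 + 1389 = 2790
Since 2790 > 2778, 2778 is abundant.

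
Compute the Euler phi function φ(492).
160

492 = 2^2 × 3 × 41
φ(n) = n × ∏(1 - 1/p) for each prime p dividing n
φ(492) = 492 × (1 - 1/2) × (1 - 1/3) × (1 - 1/41) = 160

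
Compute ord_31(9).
15

31 is prime, so ord(9) divides φ(31) = 30.
Divisors of 30: 1, 2, 3, 5, 6, 10, 15, 30.
Repeated squaring: 9^1 ≡ 9, 9^2 ≡ 19, 9^4 ≡ 20, 9^8 ≡ 28, 9^16 ≡ 9 (mod 31).
Test 9^d mod 31 for each divisor d in increasing order:
9^1 ≡ 9
9^2 ≡ 19
9^3 = 9^2·9^1 ≡ 16
9^5 = 9^4·9^1 ≡ 25
9^6 = 9^4·9^2 ≡ 8
9^10 = 9^8·9^2 ≡ 5
9^15 = 9^8·9^4·9^2·9^1 ≡ 1  ← first divisor giving 1
The order is 15.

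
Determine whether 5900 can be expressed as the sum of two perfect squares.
Not possible

Factorization: 5900 = 2^2 × 5^2 × 59
By Fermat: n is sum of two squares iff every prime p ≡ 3 (mod 4) appears to even power.
Prime(s) ≡ 3 (mod 4) with odd exponent: [(59, 1)]
Therefore 5900 cannot be expressed as a² + b².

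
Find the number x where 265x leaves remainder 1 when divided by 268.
89

gcd(265, 268) = 1, so the inverse exists.
Extended Euclidean algorithm on (268, 265):
268 = 1 × 265 + 3  ⟹  3 = (1)·268 + (-1)·265
265 = 88 × 3 + 1  ⟹  1 = (-88)·268 + (89)·265
So (89)·265 ≡ 1 (mod 268), i.e. 265^(-1) ≡ 89 (mod 268).
Check: 265 × 89 = 23585 ≡ 1 (mod 268)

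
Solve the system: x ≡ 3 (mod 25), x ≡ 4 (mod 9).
103

Using Chinese Remainder Theorem:
M = 25 × 9 = 225
M1 = 9, M2 = 25
y1 = 9^(-1) mod 25 = 14
y2 = 25^(-1) mod 9 = 4
x = (3×9×14 + 4×25×4) mod 225 = 103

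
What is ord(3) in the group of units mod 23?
11

23 is prime, so ord(3) divides φ(23) = 22.
Divisors of 22: 1, 2, 11, 22.
Repeated squaring: 3^1 ≡ 3, 3^2 ≡ 9, 3^4 ≡ 12, 3^8 ≡ 6, 3^16 ≡ 13 (mod 23).
Test 3^d mod 23 for each divisor d in increasing order:
3^1 ≡ 3
3^2 ≡ 9
3^11 = 3^8·3^2·3^1 ≡ 1  ← first divisor giving 1
The order is 11.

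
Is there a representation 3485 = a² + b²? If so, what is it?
2² + 59² (a=2, b=59)

Factorization: 3485 = 5 × 17 × 41
By Fermat: n is sum of two squares iff every prime p ≡ 3 (mod 4) appears to even power.
All primes ≡ 3 (mod 4) appear to even power.
Search a = 0, 1, 2, … for 3485 - a² a perfect square: first hit at a = 2: 3485 - 4 = 3481 = 59².
3485 = 2² + 59² = 4 + 3481 ✓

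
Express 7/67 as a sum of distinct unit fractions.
1/10 + 1/224 + 1/75040

Greedy algorithm:
7/67: ceiling(67/7) = 10, use 1/10
3/670: ceiling(670/3) = 224, use 1/224
1/75040: ceiling(75040/1) = 75040, use 1/75040
Result: 7/67 = 1/10 + 1/224 + 1/75040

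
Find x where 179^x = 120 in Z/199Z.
173

Baby-step giant-step with step n = ⌈√199⌉ = 15.
Baby steps 179^j mod 199 (j:value) for j=0..14: 0:1, 1:179, 2:2, 3:159, 4:4, 5:119, 6:8, 7:39, 8:16, 9:78, 10:32, 11:156, 12:64, 13:113, 14:128.
Giant-step multiplier: 179^(-15) ≡ 179^(198-15) = 179^183 ≡ 59 (mod 199).
Giant steps γ_i = 120·59^i mod 199: γ_0=120, γ_1=115, γ_2=19, γ_3=126, γ_4=71, γ_5=10, γ_6=192, γ_7=184, γ_8=110, γ_9=122, γ_10=34, γ_11=16 (in table at j=8).
x = i·n + j = 11·15 + 8 = 173.
Check: 179^173 ≡ 120 (mod 199).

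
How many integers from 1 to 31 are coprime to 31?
30

31 = 31
φ(n) = n × ∏(1 - 1/p) for each prime p dividing n
φ(31) = 31 × (1 - 1/31) = 30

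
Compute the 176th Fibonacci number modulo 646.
643

Matrix identity: Q^n = [[F_(n+1), F_n], [F_n, F_(n-1)]] with Q = [[1,1],[1,0]].
n = 176 = 10110000₂. Square-and-multiply, entries mod 646:
Q^1 = [[1,1],[1,0]]
Q^2 = (Q^1)² = [[2,1],[1,1]]
Q^5 = (Q^2)²·Q = [[8,5],[5,3]]
Q^11 = (Q^5)²·Q = [[144,89],[89,55]]
Q^22 = (Q^11)² = [[233,269],[269,610]]
Q^44 = (Q^22)² = [[34,21],[21,13]]
Q^88 = (Q^44)² = [[305,341],[341,610]]
Q^176 = (Q^88)² = [[2,643],[643,5]]
F_176 mod 646 = Q^176[0][1] = 643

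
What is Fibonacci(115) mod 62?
5

Matrix identity: Q^n = [[F_(n+1), F_n], [F_n, F_(n-1)]] with Q = [[1,1],[1,0]].
n = 115 = 1110011₂. Square-and-multiply, entries mod 62:
Q^1 = [[1,1],[1,0]]
Q^3 = (Q^1)²·Q = [[3,2],[2,1]]
Q^7 = (Q^3)²·Q = [[21,13],[13,8]]
Q^14 = (Q^7)² = [[52,5],[5,47]]
Q^28 = (Q^14)² = [[1,61],[61,2]]
Q^57 = (Q^28)²·Q = [[61,2],[2,59]]
Q^115 = (Q^57)²·Q = [[59,5],[5,54]]
F_115 mod 62 = Q^115[0][1] = 5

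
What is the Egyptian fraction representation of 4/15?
1/4 + 1/60

Greedy algorithm:
4/15: ceiling(15/4) = 4, use 1/4
1/60: ceiling(60/1) = 60, use 1/60
Result: 4/15 = 1/4 + 1/60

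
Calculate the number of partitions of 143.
20390982757

p(n) counts ways to write n as a sum of positive integers (order ignored).
Euler's pentagonal recurrence: p(k) = p(k-1) + p(k-2) - p(k-5) - p(k-7) + p(k-12) + p(k-15) - ... (offsets j(3j∓1)/2, signs ++--, p(0)=1, p(<0)=0).
DP table for k = 0..142: p(0)=1, p(1)=1, p(2)=2, p(3)=3, p(4)=5, p(5)=7, p(6)=11, p(7)=15, p(8)=22, p(9)=30, p(10)=42, p(11)=56, p(12)=77, p(13)=101, p(14)=135, p(15)=176, p(16)=231, p(17)=297, p(18)=385, p(19)=490, p(20)=627, p(21)=792, p(22)=1002, p(23)=1255, p(24)=1575, p(25)=1958, p(26)=2436, p(27)=3010, p(28)=3718, p(29)=4565, p(30)=5604, p(31)=6842, p(32)=8349, p(33)=10143, p(34)=12310, p(35)=14883, p(36)=17977, p(37)=21637, p(38)=26015, p(39)=31185, p(40)=37338, p(41)=44583, p(42)=53174, p(43)=63261, p(44)=75175, p(45)=89134, p(46)=105558, p(47)=124754, p(48)=147273, p(49)=173525, p(50)=204226, p(51)=239943, p(52)=281589, p(53)=329931, p(54)=386155, p(55)=451276, p(56)=526823, p(57)=614154, p(58)=715220, p(59)=831820, p(60)=966467, p(61)=1121505, p(62)=1300156, p(63)=1505499, p(64)=1741630, p(65)=2012558, p(66)=2323520, p(67)=2679689, p(68)=3087735, p(69)=3554345, p(70)=4087968, p(71)=4697205, p(72)=5392783, p(73)=6185689, p(74)=7089500, p(75)=8118264, p(76)=9289091, p(77)=10619863, p(78)=12132164, p(79)=13848650, p(80)=15796476, p(81)=18004327, p(82)=20506255, p(83)=23338469, p(84)=26543660, p(85)=30167357, p(86)=34262962, p(87)=38887673, p(88)=44108109, p(89)=49995925, p(90)=56634173, p(91)=64112359, p(92)=72533807, p(93)=82010177, p(94)=92669720, p(95)=104651419, p(96)=118114304, p(97)=133230930, p(98)=150198136, p(99)=169229875, p(100)=190569292, p(101)=214481126, p(102)=241265379, p(103)=271248950, p(104)=304801365, p(105)=342325709, p(106)=384276336, p(107)=431149389, p(108)=483502844, p(109)=541946240, p(110)=607163746, p(111)=679903203, p(112)=761002156, p(113)=851376628, p(114)=952050665, p(115)=1064144451, p(116)=1188908248, p(117)=1327710076, p(118)=1482074143, p(119)=1653668665, p(120)=1844349560, p(121)=2056148051, p(122)=2291320912, p(123)=2552338241, p(124)=2841940500, p(125)=3163127352, p(126)=3519222692, p(127)=3913864295, p(128)=4351078600, p(129)=4835271870, p(130)=5371315400, p(131)=5964539504, p(132)=6620830889, p(133)=7346629512, p(134)=8149040695, p(135)=9035836076, p(136)=10015581680, p(137)=11097645016, p(138)=12292341831, p(139)=13610949895, p(140)=15065878135, p(141)=16670689208, p(142)=18440293320.
Final step: p(143) = p(142) + p(141) - p(138) - p(136) + p(131) + p(128) - p(121) - p(117) + p(108) + p(103) - p(92) - p(86) + p(73) + p(66) - p(51) - p(43) + p(26) + p(17)
= 18440293320 + 16670689208 - 12292341831 - 10015581680 + 5964539504 + 4351078600 - 2056148051 - 1327710076 + 483502844 + 271248950 - 72533807 - 34262962 + 6185689 + 2323520 - 239943 - 63261 + 2436 + 297
= 20390982757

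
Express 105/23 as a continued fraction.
[4; 1, 1, 3, 3]

Euclidean algorithm steps:
105 = 4 × 23 + 13
23 = 1 × 13 + 10
13 = 1 × 10 + 3
10 = 3 × 3 + 1
3 = 3 × 1 + 0
Continued fraction: [4; 1, 1, 3, 3]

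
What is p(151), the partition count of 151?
45060624582

p(n) counts ways to write n as a sum of positive integers (order ignored).
Euler's pentagonal recurrence: p(k) = p(k-1) + p(k-2) - p(k-5) - p(k-7) + p(k-12) + p(k-15) - ... (offsets j(3j∓1)/2, signs ++--, p(0)=1, p(<0)=0).
DP table for k = 0..150: p(0)=1, p(1)=1, p(2)=2, p(3)=3, p(4)=5, p(5)=7, p(6)=11, p(7)=15, p(8)=22, p(9)=30, p(10)=42, p(11)=56, p(12)=77, p(13)=101, p(14)=135, p(15)=176, p(16)=231, p(17)=297, p(18)=385, p(19)=490, p(20)=627, p(21)=792, p(22)=1002, p(23)=1255, p(24)=1575, p(25)=1958, p(26)=2436, p(27)=3010, p(28)=3718, p(29)=4565, p(30)=5604, p(31)=6842, p(32)=8349, p(33)=10143, p(34)=12310, p(35)=14883, p(36)=17977, p(37)=21637, p(38)=26015, p(39)=31185, p(40)=37338, p(41)=44583, p(42)=53174, p(43)=63261, p(44)=75175, p(45)=89134, p(46)=105558, p(47)=124754, p(48)=147273, p(49)=173525, p(50)=204226, p(51)=239943, p(52)=281589, p(53)=329931, p(54)=386155, p(55)=451276, p(56)=526823, p(57)=614154, p(58)=715220, p(59)=831820, p(60)=966467, p(61)=1121505, p(62)=1300156, p(63)=1505499, p(64)=1741630, p(65)=2012558, p(66)=2323520, p(67)=2679689, p(68)=3087735, p(69)=3554345, p(70)=4087968, p(71)=4697205, p(72)=5392783, p(73)=6185689, p(74)=7089500, p(75)=8118264, p(76)=9289091, p(77)=10619863, p(78)=12132164, p(79)=13848650, p(80)=15796476, p(81)=18004327, p(82)=20506255, p(83)=23338469, p(84)=26543660, p(85)=30167357, p(86)=34262962, p(87)=38887673, p(88)=44108109, p(89)=49995925, p(90)=56634173, p(91)=64112359, p(92)=72533807, p(93)=82010177, p(94)=92669720, p(95)=104651419, p(96)=118114304, p(97)=133230930, p(98)=150198136, p(99)=169229875, p(100)=190569292, p(101)=214481126, p(102)=241265379, p(103)=271248950, p(104)=304801365, p(105)=342325709, p(106)=384276336, p(107)=431149389, p(108)=483502844, p(109)=541946240, p(110)=607163746, p(111)=679903203, p(112)=761002156, p(113)=851376628, p(114)=952050665, p(115)=1064144451, p(116)=1188908248, p(117)=1327710076, p(118)=1482074143, p(119)=1653668665, p(120)=1844349560, p(121)=2056148051, p(122)=2291320912, p(123)=2552338241, p(124)=2841940500, p(125)=3163127352, p(126)=3519222692, p(127)=3913864295, p(128)=4351078600, p(129)=4835271870, p(130)=5371315400, p(131)=5964539504, p(132)=6620830889, p(133)=7346629512, p(134)=8149040695, p(135)=9035836076, p(136)=10015581680, p(137)=11097645016, p(138)=12292341831, p(139)=13610949895, p(140)=15065878135, p(141)=16670689208, p(142)=18440293320, p(143)=20390982757, p(144)=22540654445, p(145)=24908858009, p(146)=27517052599, p(147)=30388671978, p(148)=33549419497, p(149)=37027355200, p(150)=40853235313.
Final step: p(151) = p(150) + p(149) - p(146) - p(144) + p(139) + p(136) - p(129) - p(125) + p(116) + p(111) - p(100) - p(94) + p(81) + p(74) - p(59) - p(51) + p(34) + p(25) - p(6)
= 40853235313 + 37027355200 - 27517052599 - 22540654445 + 13610949895 + 10015581680 - 4835271870 - 3163127352 + 1188908248 + 679903203 - 190569292 - 92669720 + 18004327 + 7089500 - 831820 - 239943 + 12310 + 1958 - 11
= 45060624582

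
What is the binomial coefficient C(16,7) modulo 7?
2

Using Lucas' theorem:
Write n=16 and k=7 in base 7:
n in base 7: [2, 2]
k in base 7: [1, 0]
C(16,7) mod 7 = ∏ C(n_i, k_i) mod 7
Digit binomials (mod 7): C(2,1) = 2; C(2,0) = 1
Product: 2 × 1 = 2 ≡ 2 (mod 7)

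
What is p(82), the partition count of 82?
20506255

p(n) counts ways to write n as a sum of positive integers (order ignored).
Euler's pentagonal recurrence: p(k) = p(k-1) + p(k-2) - p(k-5) - p(k-7) + p(k-12) + p(k-15) - ... (offsets j(3j∓1)/2, signs ++--, p(0)=1, p(<0)=0).
DP table for k = 0..81: p(0)=1, p(1)=1, p(2)=2, p(3)=3, p(4)=5, p(5)=7, p(6)=11, p(7)=15, p(8)=22, p(9)=30, p(10)=42, p(11)=56, p(12)=77, p(13)=101, p(14)=135, p(15)=176, p(16)=231, p(17)=297, p(18)=385, p(19)=490, p(20)=627, p(21)=792, p(22)=1002, p(23)=1255, p(24)=1575, p(25)=1958, p(26)=2436, p(27)=3010, p(28)=3718, p(29)=4565, p(30)=5604, p(31)=6842, p(32)=8349, p(33)=10143, p(34)=12310, p(35)=14883, p(36)=17977, p(37)=21637, p(38)=26015, p(39)=31185, p(40)=37338, p(41)=44583, p(42)=53174, p(43)=63261, p(44)=75175, p(45)=89134, p(46)=105558, p(47)=124754, p(48)=147273, p(49)=173525, p(50)=204226, p(51)=239943, p(52)=281589, p(53)=329931, p(54)=386155, p(55)=451276, p(56)=526823, p(57)=614154, p(58)=715220, p(59)=831820, p(60)=966467, p(61)=1121505, p(62)=1300156, p(63)=1505499, p(64)=1741630, p(65)=2012558, p(66)=2323520, p(67)=2679689, p(68)=3087735, p(69)=3554345, p(70)=4087968, p(71)=4697205, p(72)=5392783, p(73)=6185689, p(74)=7089500, p(75)=8118264, p(76)=9289091, p(77)=10619863, p(78)=12132164, p(79)=13848650, p(80)=15796476, p(81)=18004327.
Final step: p(82) = p(81) + p(80) - p(77) - p(75) + p(70) + p(67) - p(60) - p(56) + p(47) + p(42) - p(31) - p(25) + p(12) + p(5)
= 18004327 + 15796476 - 10619863 - 8118264 + 4087968 + 2679689 - 966467 - 526823 + 124754 + 53174 - 6842 - 1958 + 77 + 7
= 20506255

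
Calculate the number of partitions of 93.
82010177

p(n) counts ways to write n as a sum of positive integers (order ignored).
Euler's pentagonal recurrence: p(k) = p(k-1) + p(k-2) - p(k-5) - p(k-7) + p(k-12) + p(k-15) - ... (offsets j(3j∓1)/2, signs ++--, p(0)=1, p(<0)=0).
DP table for k = 0..92: p(0)=1, p(1)=1, p(2)=2, p(3)=3, p(4)=5, p(5)=7, p(6)=11, p(7)=15, p(8)=22, p(9)=30, p(10)=42, p(11)=56, p(12)=77, p(13)=101, p(14)=135, p(15)=176, p(16)=231, p(17)=297, p(18)=385, p(19)=490, p(20)=627, p(21)=792, p(22)=1002, p(23)=1255, p(24)=1575, p(25)=1958, p(26)=2436, p(27)=3010, p(28)=3718, p(29)=4565, p(30)=5604, p(31)=6842, p(32)=8349, p(33)=10143, p(34)=12310, p(35)=14883, p(36)=17977, p(37)=21637, p(38)=26015, p(39)=31185, p(40)=37338, p(41)=44583, p(42)=53174, p(43)=63261, p(44)=75175, p(45)=89134, p(46)=105558, p(47)=124754, p(48)=147273, p(49)=173525, p(50)=204226, p(51)=239943, p(52)=281589, p(53)=329931, p(54)=386155, p(55)=451276, p(56)=526823, p(57)=614154, p(58)=715220, p(59)=831820, p(60)=966467, p(61)=1121505, p(62)=1300156, p(63)=1505499, p(64)=1741630, p(65)=2012558, p(66)=2323520, p(67)=2679689, p(68)=3087735, p(69)=3554345, p(70)=4087968, p(71)=4697205, p(72)=5392783, p(73)=6185689, p(74)=7089500, p(75)=8118264, p(76)=9289091, p(77)=10619863, p(78)=12132164, p(79)=13848650, p(80)=15796476, p(81)=18004327, p(82)=20506255, p(83)=23338469, p(84)=26543660, p(85)=30167357, p(86)=34262962, p(87)=38887673, p(88)=44108109, p(89)=49995925, p(90)=56634173, p(91)=64112359, p(92)=72533807.
Final step: p(93) = p(92) + p(91) - p(88) - p(86) + p(81) + p(78) - p(71) - p(67) + p(58) + p(53) - p(42) - p(36) + p(23) + p(16) - p(1)
= 72533807 + 64112359 - 44108109 - 34262962 + 18004327 + 12132164 - 4697205 - 2679689 + 715220 + 329931 - 53174 - 17977 + 1255 + 231 - 1
= 82010177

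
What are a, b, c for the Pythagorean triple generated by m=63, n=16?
(3713, 2016, 4225)

Euclid's formula: a = m² - n², b = 2mn, c = m² + n²
m = 63, n = 16
a = 63² - 16² = 3969 - 256 = 3713
b = 2 × 63 × 16 = 2016
c = 63² + 16² = 3969 + 256 = 4225
Verification: 3713² + 2016² = 13786369 + 4064256 = 17850625 = 4225² ✓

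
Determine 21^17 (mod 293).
6

Repeated squaring. Binary of 17 = 10001.
21^1 ≡ 21 (mod 293); 21^2 ≡ 148 (mod 293); 21^4 ≡ 222 (mod 293); 21^8 ≡ 60 (mod 293); 21^16 ≡ 84 (mod 293)
21^17 = 21^1 × 21^16 ≡ 6 (mod 293)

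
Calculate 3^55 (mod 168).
3

Repeated squaring. Binary of 55 = 110111.
3^1 ≡ 3 (mod 168); 3^2 ≡ 9 (mod 168); 3^4 ≡ 81 (mod 168); 3^8 ≡ 9 (mod 168); 3^16 ≡ 81 (mod 168); 3^32 ≡ 9 (mod 168)
3^55 = 3^1 × 3^2 × 3^4 × 3^16 × 3^32 ≡ 3 (mod 168)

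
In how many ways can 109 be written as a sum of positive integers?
541946240

p(n) counts ways to write n as a sum of positive integers (order ignored).
Euler's pentagonal recurrence: p(k) = p(k-1) + p(k-2) - p(k-5) - p(k-7) + p(k-12) + p(k-15) - ... (offsets j(3j∓1)/2, signs ++--, p(0)=1, p(<0)=0).
DP table for k = 0..108: p(0)=1, p(1)=1, p(2)=2, p(3)=3, p(4)=5, p(5)=7, p(6)=11, p(7)=15, p(8)=22, p(9)=30, p(10)=42, p(11)=56, p(12)=77, p(13)=101, p(14)=135, p(15)=176, p(16)=231, p(17)=297, p(18)=385, p(19)=490, p(20)=627, p(21)=792, p(22)=1002, p(23)=1255, p(24)=1575, p(25)=1958, p(26)=2436, p(27)=3010, p(28)=3718, p(29)=4565, p(30)=5604, p(31)=6842, p(32)=8349, p(33)=10143, p(34)=12310, p(35)=14883, p(36)=17977, p(37)=21637, p(38)=26015, p(39)=31185, p(40)=37338, p(41)=44583, p(42)=53174, p(43)=63261, p(44)=75175, p(45)=89134, p(46)=105558, p(47)=124754, p(48)=147273, p(49)=173525, p(50)=204226, p(51)=239943, p(52)=281589, p(53)=329931, p(54)=386155, p(55)=451276, p(56)=526823, p(57)=614154, p(58)=715220, p(59)=831820, p(60)=966467, p(61)=1121505, p(62)=1300156, p(63)=1505499, p(64)=1741630, p(65)=2012558, p(66)=2323520, p(67)=2679689, p(68)=3087735, p(69)=3554345, p(70)=4087968, p(71)=4697205, p(72)=5392783, p(73)=6185689, p(74)=7089500, p(75)=8118264, p(76)=9289091, p(77)=10619863, p(78)=12132164, p(79)=13848650, p(80)=15796476, p(81)=18004327, p(82)=20506255, p(83)=23338469, p(84)=26543660, p(85)=30167357, p(86)=34262962, p(87)=38887673, p(88)=44108109, p(89)=49995925, p(90)=56634173, p(91)=64112359, p(92)=72533807, p(93)=82010177, p(94)=92669720, p(95)=104651419, p(96)=118114304, p(97)=133230930, p(98)=150198136, p(99)=169229875, p(100)=190569292, p(101)=214481126, p(102)=241265379, p(103)=271248950, p(104)=304801365, p(105)=342325709, p(106)=384276336, p(107)=431149389, p(108)=483502844.
Final step: p(109) = p(108) + p(107) - p(104) - p(102) + p(97) + p(94) - p(87) - p(83) + p(74) + p(69) - p(58) - p(52) + p(39) + p(32) - p(17) - p(9)
= 483502844 + 431149389 - 304801365 - 241265379 + 133230930 + 92669720 - 38887673 - 23338469 + 7089500 + 3554345 - 715220 - 281589 + 31185 + 8349 - 297 - 30
= 541946240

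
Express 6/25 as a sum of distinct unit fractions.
1/5 + 1/25

Greedy algorithm:
6/25: ceiling(25/6) = 5, use 1/5
1/25: ceiling(25/1) = 25, use 1/25
Result: 6/25 = 1/5 + 1/25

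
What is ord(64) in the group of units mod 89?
11

89 is prime, so ord(64) divides φ(89) = 88.
Divisors of 88: 1, 2, 4, 8, 11, 22, 44, 88.
Repeated squaring: 64^1 ≡ 64, 64^2 ≡ 2, 64^4 ≡ 4, 64^8 ≡ 16, 64^16 ≡ 78, 64^32 ≡ 32, 64^64 ≡ 45 (mod 89).
Test 64^d mod 89 for each divisor d in increasing order:
64^1 ≡ 64
64^2 ≡ 2
64^4 ≡ 4
64^8 ≡ 16
64^11 = 64^8·64^2·64^1 ≡ 1  ← first divisor giving 1
The order is 11.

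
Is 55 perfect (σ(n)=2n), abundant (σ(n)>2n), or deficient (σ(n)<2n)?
deficient

Proper divisors of 55: sum = 1 + 5 + 11 = 17
Since 17 < 55, 55 is deficient.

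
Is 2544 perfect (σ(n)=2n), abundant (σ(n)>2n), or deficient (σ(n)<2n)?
abundant

Proper divisors of 2544: sum = 1 + 2 + 3 + 4 + 6 + 8 + 12 + 16 + ... + 424 + 636 + 848 + 1272 (19 divisors) = 4152
Since 4152 > 2544, 2544 is abundant.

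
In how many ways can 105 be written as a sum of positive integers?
342325709

p(n) counts ways to write n as a sum of positive integers (order ignored).
Euler's pentagonal recurrence: p(k) = p(k-1) + p(k-2) - p(k-5) - p(k-7) + p(k-12) + p(k-15) - ... (offsets j(3j∓1)/2, signs ++--, p(0)=1, p(<0)=0).
DP table for k = 0..104: p(0)=1, p(1)=1, p(2)=2, p(3)=3, p(4)=5, p(5)=7, p(6)=11, p(7)=15, p(8)=22, p(9)=30, p(10)=42, p(11)=56, p(12)=77, p(13)=101, p(14)=135, p(15)=176, p(16)=231, p(17)=297, p(18)=385, p(19)=490, p(20)=627, p(21)=792, p(22)=1002, p(23)=1255, p(24)=1575, p(25)=1958, p(26)=2436, p(27)=3010, p(28)=3718, p(29)=4565, p(30)=5604, p(31)=6842, p(32)=8349, p(33)=10143, p(34)=12310, p(35)=14883, p(36)=17977, p(37)=21637, p(38)=26015, p(39)=31185, p(40)=37338, p(41)=44583, p(42)=53174, p(43)=63261, p(44)=75175, p(45)=89134, p(46)=105558, p(47)=124754, p(48)=147273, p(49)=173525, p(50)=204226, p(51)=239943, p(52)=281589, p(53)=329931, p(54)=386155, p(55)=451276, p(56)=526823, p(57)=614154, p(58)=715220, p(59)=831820, p(60)=966467, p(61)=1121505, p(62)=1300156, p(63)=1505499, p(64)=1741630, p(65)=2012558, p(66)=2323520, p(67)=2679689, p(68)=3087735, p(69)=3554345, p(70)=4087968, p(71)=4697205, p(72)=5392783, p(73)=6185689, p(74)=7089500, p(75)=8118264, p(76)=9289091, p(77)=10619863, p(78)=12132164, p(79)=13848650, p(80)=15796476, p(81)=18004327, p(82)=20506255, p(83)=23338469, p(84)=26543660, p(85)=30167357, p(86)=34262962, p(87)=38887673, p(88)=44108109, p(89)=49995925, p(90)=56634173, p(91)=64112359, p(92)=72533807, p(93)=82010177, p(94)=92669720, p(95)=104651419, p(96)=118114304, p(97)=133230930, p(98)=150198136, p(99)=169229875, p(100)=190569292, p(101)=214481126, p(102)=241265379, p(103)=271248950, p(104)=304801365.
Final step: p(105) = p(104) + p(103) - p(100) - p(98) + p(93) + p(90) - p(83) - p(79) + p(70) + p(65) - p(54) - p(48) + p(35) + p(28) - p(13) - p(5)
= 304801365 + 271248950 - 190569292 - 150198136 + 82010177 + 56634173 - 23338469 - 13848650 + 4087968 + 2012558 - 386155 - 147273 + 14883 + 3718 - 101 - 7
= 342325709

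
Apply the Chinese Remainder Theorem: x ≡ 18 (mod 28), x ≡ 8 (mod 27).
494

Using Chinese Remainder Theorem:
M = 28 × 27 = 756
M1 = 27, M2 = 28
y1 = 27^(-1) mod 28 = 27
y2 = 28^(-1) mod 27 = 1
x = (18×27×27 + 8×28×1) mod 756 = 494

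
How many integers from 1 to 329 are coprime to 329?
276

329 = 7 × 47
φ(n) = n × ∏(1 - 1/p) for each prime p dividing n
φ(329) = 329 × (1 - 1/7) × (1 - 1/47) = 276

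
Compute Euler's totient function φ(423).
276

423 = 3^2 × 47
φ(n) = n × ∏(1 - 1/p) for each prime p dividing n
φ(423) = 423 × (1 - 1/3) × (1 - 1/47) = 276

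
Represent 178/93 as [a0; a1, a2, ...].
[1; 1, 10, 1, 1, 1, 2]

Euclidean algorithm steps:
178 = 1 × 93 + 85
93 = 1 × 85 + 8
85 = 10 × 8 + 5
8 = 1 × 5 + 3
5 = 1 × 3 + 2
3 = 1 × 2 + 1
2 = 2 × 1 + 0
Continued fraction: [1; 1, 10, 1, 1, 1, 2]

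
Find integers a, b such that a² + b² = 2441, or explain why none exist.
29² + 40² (a=29, b=40)

Factorization: 2441 = 2441
By Fermat: n is sum of two squares iff every prime p ≡ 3 (mod 4) appears to even power.
All primes ≡ 3 (mod 4) appear to even power.
Search a = 0, 1, 2, … for 2441 - a² a perfect square: first hit at a = 29: 2441 - 841 = 1600 = 40².
2441 = 29² + 40² = 841 + 1600 ✓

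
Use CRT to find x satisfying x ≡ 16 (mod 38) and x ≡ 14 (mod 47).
1612

Using Chinese Remainder Theorem:
M = 38 × 47 = 1786
M1 = 47, M2 = 38
y1 = 47^(-1) mod 38 = 17
y2 = 38^(-1) mod 47 = 26
x = (16×47×17 + 14×38×26) mod 1786 = 1612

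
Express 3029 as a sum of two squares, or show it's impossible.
2² + 55² (a=2, b=55)

Factorization: 3029 = 13 × 233
By Fermat: n is sum of two squares iff every prime p ≡ 3 (mod 4) appears to even power.
All primes ≡ 3 (mod 4) appear to even power.
Search a = 0, 1, 2, … for 3029 - a² a perfect square: first hit at a = 2: 3029 - 4 = 3025 = 55².
3029 = 2² + 55² = 4 + 3025 ✓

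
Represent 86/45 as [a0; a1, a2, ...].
[1; 1, 10, 4]

Euclidean algorithm steps:
86 = 1 × 45 + 41
45 = 1 × 41 + 4
41 = 10 × 4 + 1
4 = 4 × 1 + 0
Continued fraction: [1; 1, 10, 4]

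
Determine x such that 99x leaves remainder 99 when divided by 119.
x ≡ 1 (mod 119)

gcd(99, 119) = 1, which divides 99, so solutions exist.
Find 99^(-1) mod 119 by the extended Euclidean algorithm:
119 = 1 × 99 + 20  ⟹  20 = (1)·119 + (-1)·99
99 = 4 × 20 + 19  ⟹  19 = (-4)·119 + (5)·99
20 = 1 × 19 + 1  ⟹  1 = (5)·119 + (-6)·99
So (-6)·99 ≡ 1 (mod 119), i.e. 99^(-1) ≡ -6 ≡ 113 (mod 119).
x ≡ 113 × 99 = 11187 ≡ 1 (mod 119).
Check: 99 × 1 = 99 ≡ 99 (mod 119).
Unique solution: x ≡ 1 (mod 119)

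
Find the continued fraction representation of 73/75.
[0; 1, 36, 2]

Euclidean algorithm steps:
73 = 0 × 75 + 73
75 = 1 × 73 + 2
73 = 36 × 2 + 1
2 = 2 × 1 + 0
Continued fraction: [0; 1, 36, 2]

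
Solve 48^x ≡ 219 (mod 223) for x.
57

Baby-step giant-step with step n = ⌈√223⌉ = 15.
Baby steps 48^j mod 223 (j:value) for j=0..14: 0:1, 1:48, 2:74, 3:207, 4:124, 5:154, 6:33, 7:23, 8:212, 9:141, 10:78, 11:176, 12:197, 13:90, 14:83.
Giant-step multiplier: 48^(-15) ≡ 48^(222-15) = 48^207 ≡ 52 (mod 223).
Giant steps γ_i = 219·52^i mod 223: γ_0=219, γ_1=15, γ_2=111, γ_3=197 (in table at j=12).
x = i·n + j = 3·15 + 12 = 57.
Check: 48^57 ≡ 219 (mod 223).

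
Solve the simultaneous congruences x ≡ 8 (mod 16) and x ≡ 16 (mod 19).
168

Using Chinese Remainder Theorem:
M = 16 × 19 = 304
M1 = 19, M2 = 16
y1 = 19^(-1) mod 16 = 11
y2 = 16^(-1) mod 19 = 6
x = (8×19×11 + 16×16×6) mod 304 = 168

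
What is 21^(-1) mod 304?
29

gcd(21, 304) = 1, so the inverse exists.
Extended Euclidean algorithm on (304, 21):
304 = 14 × 21 + 10  ⟹  10 = (1)·304 + (-14)·21
21 = 2 × 10 + 1  ⟹  1 = (-2)·304 + (29)·21
So (29)·21 ≡ 1 (mod 304), i.e. 21^(-1) ≡ 29 (mod 304).
Check: 21 × 29 = 609 ≡ 1 (mod 304)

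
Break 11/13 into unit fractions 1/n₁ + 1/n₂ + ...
1/2 + 1/3 + 1/78

Greedy algorithm:
11/13: ceiling(13/11) = 2, use 1/2
9/26: ceiling(26/9) = 3, use 1/3
1/78: ceiling(78/1) = 78, use 1/78
Result: 11/13 = 1/2 + 1/3 + 1/78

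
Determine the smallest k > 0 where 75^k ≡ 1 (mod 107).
53

107 is prime, so ord(75) divides φ(107) = 106.
Divisors of 106: 1, 2, 53, 106.
Repeated squaring: 75^1 ≡ 75, 75^2 ≡ 61, 75^4 ≡ 83, 75^8 ≡ 41, 75^16 ≡ 76, 75^32 ≡ 105, 75^64 ≡ 4 (mod 107).
Test 75^d mod 107 for each divisor d in increasing order:
75^1 ≡ 75
75^2 ≡ 61
75^53 = 75^32·75^16·75^4·75^1 ≡ 1  ← first divisor giving 1
The order is 53.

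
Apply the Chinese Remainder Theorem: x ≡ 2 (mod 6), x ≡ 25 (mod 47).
260

Using Chinese Remainder Theorem:
M = 6 × 47 = 282
M1 = 47, M2 = 6
y1 = 47^(-1) mod 6 = 5
y2 = 6^(-1) mod 47 = 8
x = (2×47×5 + 25×6×8) mod 282 = 260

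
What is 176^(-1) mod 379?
28

gcd(176, 379) = 1, so the inverse exists.
Extended Euclidean algorithm on (379, 176):
379 = 2 × 176 + 27  ⟹  27 = (1)·379 + (-2)·176
176 = 6 × 27 + 14  ⟹  14 = (-6)·379 + (13)·176
27 = 1 × 14 + 13  ⟹  13 = (7)·379 + (-15)·176
14 = 1 × 13 + 1  ⟹  1 = (-13)·379 + (28)·176
So (28)·176 ≡ 1 (mod 379), i.e. 176^(-1) ≡ 28 (mod 379).
Check: 176 × 28 = 4928 ≡ 1 (mod 379)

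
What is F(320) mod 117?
66

Matrix identity: Q^n = [[F_(n+1), F_n], [F_n, F_(n-1)]] with Q = [[1,1],[1,0]].
n = 320 = 101000000₂. Square-and-multiply, entries mod 117:
Q^1 = [[1,1],[1,0]]
Q^2 = (Q^1)² = [[2,1],[1,1]]
Q^5 = (Q^2)²·Q = [[8,5],[5,3]]
Q^10 = (Q^5)² = [[89,55],[55,34]]
Q^20 = (Q^10)² = [[65,96],[96,86]]
Q^40 = (Q^20)² = [[103,105],[105,115]]
Q^80 = (Q^40)² = [[106,75],[75,31]]
Q^160 = (Q^80)² = [[13,96],[96,34]]
Q^320 = (Q^160)² = [[25,66],[66,76]]
F_320 mod 117 = Q^320[0][1] = 66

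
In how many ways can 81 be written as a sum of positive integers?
18004327

p(n) counts ways to write n as a sum of positive integers (order ignored).
Euler's pentagonal recurrence: p(k) = p(k-1) + p(k-2) - p(k-5) - p(k-7) + p(k-12) + p(k-15) - ... (offsets j(3j∓1)/2, signs ++--, p(0)=1, p(<0)=0).
DP table for k = 0..80: p(0)=1, p(1)=1, p(2)=2, p(3)=3, p(4)=5, p(5)=7, p(6)=11, p(7)=15, p(8)=22, p(9)=30, p(10)=42, p(11)=56, p(12)=77, p(13)=101, p(14)=135, p(15)=176, p(16)=231, p(17)=297, p(18)=385, p(19)=490, p(20)=627, p(21)=792, p(22)=1002, p(23)=1255, p(24)=1575, p(25)=1958, p(26)=2436, p(27)=3010, p(28)=3718, p(29)=4565, p(30)=5604, p(31)=6842, p(32)=8349, p(33)=10143, p(34)=12310, p(35)=14883, p(36)=17977, p(37)=21637, p(38)=26015, p(39)=31185, p(40)=37338, p(41)=44583, p(42)=53174, p(43)=63261, p(44)=75175, p(45)=89134, p(46)=105558, p(47)=124754, p(48)=147273, p(49)=173525, p(50)=204226, p(51)=239943, p(52)=281589, p(53)=329931, p(54)=386155, p(55)=451276, p(56)=526823, p(57)=614154, p(58)=715220, p(59)=831820, p(60)=966467, p(61)=1121505, p(62)=1300156, p(63)=1505499, p(64)=1741630, p(65)=2012558, p(66)=2323520, p(67)=2679689, p(68)=3087735, p(69)=3554345, p(70)=4087968, p(71)=4697205, p(72)=5392783, p(73)=6185689, p(74)=7089500, p(75)=8118264, p(76)=9289091, p(77)=10619863, p(78)=12132164, p(79)=13848650, p(80)=15796476.
Final step: p(81) = p(80) + p(79) - p(76) - p(74) + p(69) + p(66) - p(59) - p(55) + p(46) + p(41) - p(30) - p(24) + p(11) + p(4)
= 15796476 + 13848650 - 9289091 - 7089500 + 3554345 + 2323520 - 831820 - 451276 + 105558 + 44583 - 5604 - 1575 + 56 + 5
= 18004327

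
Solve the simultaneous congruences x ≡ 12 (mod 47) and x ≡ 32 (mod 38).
1704

Using Chinese Remainder Theorem:
M = 47 × 38 = 1786
M1 = 38, M2 = 47
y1 = 38^(-1) mod 47 = 26
y2 = 47^(-1) mod 38 = 17
x = (12×38×26 + 32×47×17) mod 1786 = 1704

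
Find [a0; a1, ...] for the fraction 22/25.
[0; 1, 7, 3]

Euclidean algorithm steps:
22 = 0 × 25 + 22
25 = 1 × 22 + 3
22 = 7 × 3 + 1
3 = 3 × 1 + 0
Continued fraction: [0; 1, 7, 3]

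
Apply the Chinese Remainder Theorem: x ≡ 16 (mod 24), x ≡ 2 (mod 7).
16

Using Chinese Remainder Theorem:
M = 24 × 7 = 168
M1 = 7, M2 = 24
y1 = 7^(-1) mod 24 = 7
y2 = 24^(-1) mod 7 = 5
x = (16×7×7 + 2×24×5) mod 168 = 16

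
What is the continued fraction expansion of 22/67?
[0; 3, 22]

Euclidean algorithm steps:
22 = 0 × 67 + 22
67 = 3 × 22 + 1
22 = 22 × 1 + 0
Continued fraction: [0; 3, 22]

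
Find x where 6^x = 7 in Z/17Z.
5

Baby-step giant-step with step n = ⌈√17⌉ = 5.
Baby steps 6^j mod 17 (j:value) for j=0..4: 0:1, 1:6, 2:2, 3:12, 4:4.
Giant-step multiplier: 6^(-5) ≡ 6^(16-5) = 6^11 ≡ 5 (mod 17).
Giant steps γ_i = 7·5^i mod 17: γ_0=7, γ_1=1 (in table at j=0).
x = i·n + j = 1·5 + 0 = 5.
Check: 6^5 ≡ 7 (mod 17).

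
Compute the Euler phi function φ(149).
148

149 = 149
φ(n) = n × ∏(1 - 1/p) for each prime p dividing n
φ(149) = 149 × (1 - 1/149) = 148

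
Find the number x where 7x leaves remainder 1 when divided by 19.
11

gcd(7, 19) = 1, so the inverse exists.
Extended Euclidean algorithm on (19, 7):
19 = 2 × 7 + 5  ⟹  5 = (1)·19 + (-2)·7
7 = 1 × 5 + 2  ⟹  2 = (-1)·19 + (3)·7
5 = 2 × 2 + 1  ⟹  1 = (3)·19 + (-8)·7
So (-8)·7 ≡ 1 (mod 19), i.e. 7^(-1) ≡ -8 ≡ 11 (mod 19).
Check: 7 × 11 = 77 ≡ 1 (mod 19)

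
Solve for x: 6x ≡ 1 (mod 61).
51

gcd(6, 61) = 1, so the inverse exists.
Extended Euclidean algorithm on (61, 6):
61 = 10 × 6 + 1  ⟹  1 = (1)·61 + (-10)·6
So (-10)·6 ≡ 1 (mod 61), i.e. 6^(-1) ≡ -10 ≡ 51 (mod 61).
Check: 6 × 51 = 306 ≡ 1 (mod 61)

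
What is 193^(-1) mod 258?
127

gcd(193, 258) = 1, so the inverse exists.
Extended Euclidean algorithm on (258, 193):
258 = 1 × 193 + 65  ⟹  65 = (1)·258 + (-1)·193
193 = 2 × 65 + 63  ⟹  63 = (-2)·258 + (3)·193
65 = 1 × 63 + 2  ⟹  2 = (3)·258 + (-4)·193
63 = 31 × 2 + 1  ⟹  1 = (-95)·258 + (127)·193
So (127)·193 ≡ 1 (mod 258), i.e. 193^(-1) ≡ 127 (mod 258).
Check: 193 × 127 = 24511 ≡ 1 (mod 258)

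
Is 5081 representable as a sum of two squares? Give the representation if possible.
40² + 59² (a=40, b=59)

Factorization: 5081 = 5081
By Fermat: n is sum of two squares iff every prime p ≡ 3 (mod 4) appears to even power.
All primes ≡ 3 (mod 4) appear to even power.
Search a = 0, 1, 2, … for 5081 - a² a perfect square: first hit at a = 40: 5081 - 1600 = 3481 = 59².
5081 = 40² + 59² = 1600 + 3481 ✓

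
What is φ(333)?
216

333 = 3^2 × 37
φ(n) = n × ∏(1 - 1/p) for each prime p dividing n
φ(333) = 333 × (1 - 1/3) × (1 - 1/37) = 216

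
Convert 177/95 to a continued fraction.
[1; 1, 6, 3, 4]

Euclidean algorithm steps:
177 = 1 × 95 + 82
95 = 1 × 82 + 13
82 = 6 × 13 + 4
13 = 3 × 4 + 1
4 = 4 × 1 + 0
Continued fraction: [1; 1, 6, 3, 4]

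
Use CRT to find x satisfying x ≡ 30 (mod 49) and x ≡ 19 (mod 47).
912

Using Chinese Remainder Theorem:
M = 49 × 47 = 2303
M1 = 47, M2 = 49
y1 = 47^(-1) mod 49 = 24
y2 = 49^(-1) mod 47 = 24
x = (30×47×24 + 19×49×24) mod 2303 = 912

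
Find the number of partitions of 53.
329931

p(n) counts ways to write n as a sum of positive integers (order ignored).
Euler's pentagonal recurrence: p(k) = p(k-1) + p(k-2) - p(k-5) - p(k-7) + p(k-12) + p(k-15) - ... (offsets j(3j∓1)/2, signs ++--, p(0)=1, p(<0)=0).
DP table for k = 0..52: p(0)=1, p(1)=1, p(2)=2, p(3)=3, p(4)=5, p(5)=7, p(6)=11, p(7)=15, p(8)=22, p(9)=30, p(10)=42, p(11)=56, p(12)=77, p(13)=101, p(14)=135, p(15)=176, p(16)=231, p(17)=297, p(18)=385, p(19)=490, p(20)=627, p(21)=792, p(22)=1002, p(23)=1255, p(24)=1575, p(25)=1958, p(26)=2436, p(27)=3010, p(28)=3718, p(29)=4565, p(30)=5604, p(31)=6842, p(32)=8349, p(33)=10143, p(34)=12310, p(35)=14883, p(36)=17977, p(37)=21637, p(38)=26015, p(39)=31185, p(40)=37338, p(41)=44583, p(42)=53174, p(43)=63261, p(44)=75175, p(45)=89134, p(46)=105558, p(47)=124754, p(48)=147273, p(49)=173525, p(50)=204226, p(51)=239943, p(52)=281589.
Final step: p(53) = p(52) + p(51) - p(48) - p(46) + p(41) + p(38) - p(31) - p(27) + p(18) + p(13) - p(2)
= 281589 + 239943 - 147273 - 105558 + 44583 + 26015 - 6842 - 3010 + 385 + 101 - 2
= 329931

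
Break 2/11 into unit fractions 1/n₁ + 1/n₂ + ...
1/6 + 1/66

Greedy algorithm:
2/11: ceiling(11/2) = 6, use 1/6
1/66: ceiling(66/1) = 66, use 1/66
Result: 2/11 = 1/6 + 1/66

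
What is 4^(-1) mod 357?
268

gcd(4, 357) = 1, so the inverse exists.
Extended Euclidean algorithm on (357, 4):
357 = 89 × 4 + 1  ⟹  1 = (1)·357 + (-89)·4
So (-89)·4 ≡ 1 (mod 357), i.e. 4^(-1) ≡ -89 ≡ 268 (mod 357).
Check: 4 × 268 = 1072 ≡ 1 (mod 357)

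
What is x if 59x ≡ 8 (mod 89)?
x ≡ 65 (mod 89)

gcd(59, 89) = 1, which divides 8, so solutions exist.
Find 59^(-1) mod 89 by the extended Euclidean algorithm:
89 = 1 × 59 + 30  ⟹  30 = (1)·89 + (-1)·59
59 = 1 × 30 + 29  ⟹  29 = (-1)·89 + (2)·59
30 = 1 × 29 + 1  ⟹  1 = (2)·89 + (-3)·59
So (-3)·59 ≡ 1 (mod 89), i.e. 59^(-1) ≡ -3 ≡ 86 (mod 89).
x ≡ 86 × 8 = 688 ≡ 65 (mod 89).
Check: 59 × 65 = 3835 ≡ 8 (mod 89).
Unique solution: x ≡ 65 (mod 89)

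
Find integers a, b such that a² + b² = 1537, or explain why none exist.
4² + 39² (a=4, b=39)

Factorization: 1537 = 29 × 53
By Fermat: n is sum of two squares iff every prime p ≡ 3 (mod 4) appears to even power.
All primes ≡ 3 (mod 4) appear to even power.
Search a = 0, 1, 2, … for 1537 - a² a perfect square: first hit at a = 4: 1537 - 16 = 1521 = 39².
1537 = 4² + 39² = 16 + 1521 ✓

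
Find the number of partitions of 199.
3646072432125

p(n) counts ways to write n as a sum of positive integers (order ignored).
Euler's pentagonal recurrence: p(k) = p(k-1) + p(k-2) - p(k-5) - p(k-7) + p(k-12) + p(k-15) - ... (offsets j(3j∓1)/2, signs ++--, p(0)=1, p(<0)=0).
DP table for k = 0..198: p(0)=1, p(1)=1, p(2)=2, p(3)=3, p(4)=5, p(5)=7, p(6)=11, p(7)=15, p(8)=22, p(9)=30, p(10)=42, p(11)=56, p(12)=77, p(13)=101, p(14)=135, p(15)=176, p(16)=231, p(17)=297, p(18)=385, p(19)=490, p(20)=627, p(21)=792, p(22)=1002, p(23)=1255, p(24)=1575, p(25)=1958, p(26)=2436, p(27)=3010, p(28)=3718, p(29)=4565, p(30)=5604, p(31)=6842, p(32)=8349, p(33)=10143, p(34)=12310, p(35)=14883, p(36)=17977, p(37)=21637, p(38)=26015, p(39)=31185, p(40)=37338, p(41)=44583, p(42)=53174, p(43)=63261, p(44)=75175, p(45)=89134, p(46)=105558, p(47)=124754, p(48)=147273, p(49)=173525, p(50)=204226, p(51)=239943, p(52)=281589, p(53)=329931, p(54)=386155, p(55)=451276, p(56)=526823, p(57)=614154, p(58)=715220, p(59)=831820, p(60)=966467, p(61)=1121505, p(62)=1300156, p(63)=1505499, p(64)=1741630, p(65)=2012558, p(66)=2323520, p(67)=2679689, p(68)=3087735, p(69)=3554345, p(70)=4087968, p(71)=4697205, p(72)=5392783, p(73)=6185689, p(74)=7089500, p(75)=8118264, p(76)=9289091, p(77)=10619863, p(78)=12132164, p(79)=13848650, p(80)=15796476, p(81)=18004327, p(82)=20506255, p(83)=23338469, p(84)=26543660, p(85)=30167357, p(86)=34262962, p(87)=38887673, p(88)=44108109, p(89)=49995925, p(90)=56634173, p(91)=64112359, p(92)=72533807, p(93)=82010177, p(94)=92669720, p(95)=104651419, p(96)=118114304, p(97)=133230930, p(98)=150198136, p(99)=169229875, p(100)=190569292, p(101)=214481126, p(102)=241265379, p(103)=271248950, p(104)=304801365, p(105)=342325709, p(106)=384276336, p(107)=431149389, p(108)=483502844, p(109)=541946240, p(110)=607163746, p(111)=679903203, p(112)=761002156, p(113)=851376628, p(114)=952050665, p(115)=1064144451, p(116)=1188908248, p(117)=1327710076, p(118)=1482074143, p(119)=1653668665, p(120)=1844349560, p(121)=2056148051, p(122)=2291320912, p(123)=2552338241, p(124)=2841940500, p(125)=3163127352, p(126)=3519222692, p(127)=3913864295, p(128)=4351078600, p(129)=4835271870, p(130)=5371315400, p(131)=5964539504, p(132)=6620830889, p(133)=7346629512, p(134)=8149040695, p(135)=9035836076, p(136)=10015581680, p(137)=11097645016, p(138)=12292341831, p(139)=13610949895, p(140)=15065878135, p(141)=16670689208, p(142)=18440293320, p(143)=20390982757, p(144)=22540654445, p(145)=24908858009, p(146)=27517052599, p(147)=30388671978, p(148)=33549419497, p(149)=37027355200, p(150)=40853235313, p(151)=45060624582, p(152)=49686288421, p(153)=54770336324, p(154)=60356673280, p(155)=66493182097, p(156)=73232243759, p(157)=80630964769, p(158)=88751778802, p(159)=97662728555, p(160)=107438159466, p(161)=118159068427, p(162)=129913904637, p(163)=142798995930, p(164)=156919475295, p(165)=172389800255, p(166)=189334822579, p(167)=207890420102, p(168)=228204732751, p(169)=250438925115, p(170)=274768617130, p(171)=301384802048, p(172)=330495499613, p(173)=362326859895, p(174)=397125074750, p(175)=435157697830, p(176)=476715857290, p(177)=522115831195, p(178)=571701605655, p(179)=625846753120, p(180)=684957390936, p(181)=749474411781, p(182)=819876908323, p(183)=896684817527, p(184)=980462880430, p(185)=1071823774337, p(186)=1171432692373, p(187)=1280011042268, p(188)=1398341745571, p(189)=1527273599625, p(190)=1667727404093, p(191)=1820701100652, p(192)=1987276856363, p(193)=2168627105469, p(194)=2366022741845, p(195)=2580840212973, p(196)=2814570987591, p(197)=3068829878530, p(198)=3345365983698.
Final step: p(199) = p(198) + p(197) - p(194) - p(192) + p(187) + p(184) - p(177) - p(173) + p(164) + p(159) - p(148) - p(142) + p(129) + p(122) - p(107) - p(99) + p(82) + p(73) - p(54) - p(44) + p(23) + p(12)
= 3345365983698 + 3068829878530 - 2366022741845 - 1987276856363 + 1280011042268 + 980462880430 - 522115831195 - 362326859895 + 156919475295 + 97662728555 - 33549419497 - 18440293320 + 4835271870 + 2291320912 - 431149389 - 169229875 + 20506255 + 6185689 - 386155 - 75175 + 1255 + 77
= 3646072432125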